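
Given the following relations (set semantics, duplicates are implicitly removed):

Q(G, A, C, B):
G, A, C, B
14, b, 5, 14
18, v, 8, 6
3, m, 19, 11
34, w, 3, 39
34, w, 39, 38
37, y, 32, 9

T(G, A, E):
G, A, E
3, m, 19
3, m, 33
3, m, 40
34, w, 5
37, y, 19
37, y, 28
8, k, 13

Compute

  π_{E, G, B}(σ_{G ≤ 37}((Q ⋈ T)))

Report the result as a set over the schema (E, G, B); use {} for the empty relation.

Joining Q and T on G, A yields {(3, m, 19, 11, 19), (3, m, 19, 11, 33), (3, m, 19, 11, 40), (34, w, 3, 39, 5), (34, w, 39, 38, 5), (37, y, 32, 9, 19), (37, y, 32, 9, 28)}.
σ[G ≤ 37]: keep tuples satisfying G ≤ 37 → {(3, m, 19, 11, 19), (3, m, 19, 11, 33), (3, m, 19, 11, 40), (34, w, 3, 39, 5), (34, w, 39, 38, 5), (37, y, 32, 9, 19), (37, y, 32, 9, 28)}
π_{E, G, B} gives {(19, 3, 11), (19, 37, 9), (28, 37, 9), (33, 3, 11), (40, 3, 11), (5, 34, 38), (5, 34, 39)}.

{(19, 3, 11), (19, 37, 9), (28, 37, 9), (33, 3, 11), (40, 3, 11), (5, 34, 38), (5, 34, 39)}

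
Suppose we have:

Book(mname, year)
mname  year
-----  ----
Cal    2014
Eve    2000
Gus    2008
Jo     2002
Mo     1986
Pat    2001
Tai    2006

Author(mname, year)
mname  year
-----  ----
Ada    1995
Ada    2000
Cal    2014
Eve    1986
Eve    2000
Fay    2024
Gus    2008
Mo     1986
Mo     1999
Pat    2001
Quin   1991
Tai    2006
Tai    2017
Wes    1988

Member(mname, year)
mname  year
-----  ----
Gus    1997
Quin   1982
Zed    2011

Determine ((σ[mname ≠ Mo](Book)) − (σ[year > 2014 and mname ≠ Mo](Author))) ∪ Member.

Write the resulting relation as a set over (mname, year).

Filtering on mname ≠ Mo leaves {(Cal, 2014), (Eve, 2000), (Gus, 2008), (Jo, 2002), (Pat, 2001), (Tai, 2006)}.
Filtering on year > 2014 and mname ≠ Mo leaves {(Fay, 2024), (Tai, 2017)}.
Difference: {(Cal, 2014), (Eve, 2000), (Gus, 2008), (Jo, 2002), (Pat, 2001), (Tai, 2006)} with {(Fay, 2024), (Tai, 2017)} → {(Cal, 2014), (Eve, 2000), (Gus, 2008), (Jo, 2002), (Pat, 2001), (Tai, 2006)}
Union: {(Cal, 2014), (Eve, 2000), (Gus, 2008), (Jo, 2002), (Pat, 2001), (Tai, 2006)} with {(Gus, 1997), (Quin, 1982), (Zed, 2011)} → {(Cal, 2014), (Eve, 2000), (Gus, 1997), (Gus, 2008), (Jo, 2002), (Pat, 2001), (Quin, 1982), (Tai, 2006), (Zed, 2011)}

{(Cal, 2014), (Eve, 2000), (Gus, 1997), (Gus, 2008), (Jo, 2002), (Pat, 2001), (Quin, 1982), (Tai, 2006), (Zed, 2011)}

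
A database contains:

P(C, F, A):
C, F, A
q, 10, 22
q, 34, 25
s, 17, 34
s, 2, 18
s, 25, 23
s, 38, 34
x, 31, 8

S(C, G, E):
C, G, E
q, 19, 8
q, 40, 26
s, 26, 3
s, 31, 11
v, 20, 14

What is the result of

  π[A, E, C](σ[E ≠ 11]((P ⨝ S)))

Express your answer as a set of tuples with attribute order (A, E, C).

Joining P and S on C yields {(q, 10, 22, 19, 8), (q, 10, 22, 40, 26), (q, 34, 25, 19, 8), (q, 34, 25, 40, 26), (s, 17, 34, 26, 3), (s, 17, 34, 31, 11), (s, 2, 18, 26, 3), (s, 2, 18, 31, 11), (s, 25, 23, 26, 3), (s, 25, 23, 31, 11), (s, 38, 34, 26, 3), (s, 38, 34, 31, 11)}.
σ[E ≠ 11]: keep tuples satisfying E ≠ 11 → {(q, 10, 22, 19, 8), (q, 10, 22, 40, 26), (q, 34, 25, 19, 8), (q, 34, 25, 40, 26), (s, 17, 34, 26, 3), (s, 2, 18, 26, 3), (s, 25, 23, 26, 3), (s, 38, 34, 26, 3)}
π_{A, E, C} gives {(18, 3, s), (22, 26, q), (22, 8, q), (23, 3, s), (25, 26, q), (25, 8, q), (34, 3, s)} (1 duplicate(s) eliminated).

{(18, 3, s), (22, 26, q), (22, 8, q), (23, 3, s), (25, 26, q), (25, 8, q), (34, 3, s)}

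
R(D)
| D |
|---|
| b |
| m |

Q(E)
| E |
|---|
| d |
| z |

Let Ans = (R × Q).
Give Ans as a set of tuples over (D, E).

{(b, d), (b, z), (m, d), (m, z)}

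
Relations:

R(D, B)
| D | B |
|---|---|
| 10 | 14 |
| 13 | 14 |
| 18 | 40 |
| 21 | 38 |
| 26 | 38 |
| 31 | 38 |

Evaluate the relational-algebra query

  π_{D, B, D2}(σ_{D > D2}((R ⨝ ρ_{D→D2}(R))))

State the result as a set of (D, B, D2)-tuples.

ρ[D→D2]: schema becomes (D2, B); tuples unchanged.
Joining R and ρ_{D→D2}(R) on B yields {(10, 14, 10), (10, 14, 13), (13, 14, 10), (13, 14, 13), (18, 40, 18), (21, 38, 21), (21, 38, 26), (21, 38, 31), (26, 38, 21), (26, 38, 26), (26, 38, 31), (31, 38, 21), (31, 38, 26), (31, 38, 31)}.
Filtering on D > D2 leaves {(13, 14, 10), (26, 38, 21), (31, 38, 21), (31, 38, 26)}.
π[D, B, D2]: project onto (D, B, D2) → {(13, 14, 10), (26, 38, 21), (31, 38, 21), (31, 38, 26)}

{(13, 14, 10), (26, 38, 21), (31, 38, 21), (31, 38, 26)}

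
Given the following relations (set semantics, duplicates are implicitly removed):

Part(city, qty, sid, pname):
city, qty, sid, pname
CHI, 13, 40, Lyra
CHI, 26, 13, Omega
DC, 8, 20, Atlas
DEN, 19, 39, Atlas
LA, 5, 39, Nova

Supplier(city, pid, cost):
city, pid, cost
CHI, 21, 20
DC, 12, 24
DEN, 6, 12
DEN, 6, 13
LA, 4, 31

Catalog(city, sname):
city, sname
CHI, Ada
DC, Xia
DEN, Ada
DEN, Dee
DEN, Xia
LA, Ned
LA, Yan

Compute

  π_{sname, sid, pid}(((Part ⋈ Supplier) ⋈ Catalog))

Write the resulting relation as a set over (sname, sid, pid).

{(Ada, 13, 21), (Ada, 39, 6), (Ada, 40, 21), (Dee, 39, 6), (Ned, 39, 4), (Xia, 20, 12), (Xia, 39, 6), (Yan, 39, 4)}

Joining Part and Supplier on city yields {(CHI, 13, 40, Lyra, 21, 20), (CHI, 26, 13, Omega, 21, 20), (DC, 8, 20, Atlas, 12, 24), (DEN, 19, 39, Atlas, 6, 12), (DEN, 19, 39, Atlas, 6, 13), (LA, 5, 39, Nova, 4, 31)}.
Joining (Part ⋈ Supplier) and Catalog on city yields {(CHI, 13, 40, Lyra, 21, 20, Ada), (CHI, 26, 13, Omega, 21, 20, Ada), (DC, 8, 20, Atlas, 12, 24, Xia), (DEN, 19, 39, Atlas, 6, 12, Ada), (DEN, 19, 39, Atlas, 6, 12, Dee), (DEN, 19, 39, Atlas, 6, 12, Xia), (DEN, 19, 39, Atlas, 6, 13, Ada), (DEN, 19, 39, Atlas, 6, 13, Dee), (DEN, 19, 39, Atlas, 6, 13, Xia), (LA, 5, 39, Nova, 4, 31, Ned), (LA, 5, 39, Nova, 4, 31, Yan)}.
π_{sname, sid, pid} gives {(Ada, 13, 21), (Ada, 39, 6), (Ada, 40, 21), (Dee, 39, 6), (Ned, 39, 4), (Xia, 20, 12), (Xia, 39, 6), (Yan, 39, 4)} (3 duplicate(s) eliminated).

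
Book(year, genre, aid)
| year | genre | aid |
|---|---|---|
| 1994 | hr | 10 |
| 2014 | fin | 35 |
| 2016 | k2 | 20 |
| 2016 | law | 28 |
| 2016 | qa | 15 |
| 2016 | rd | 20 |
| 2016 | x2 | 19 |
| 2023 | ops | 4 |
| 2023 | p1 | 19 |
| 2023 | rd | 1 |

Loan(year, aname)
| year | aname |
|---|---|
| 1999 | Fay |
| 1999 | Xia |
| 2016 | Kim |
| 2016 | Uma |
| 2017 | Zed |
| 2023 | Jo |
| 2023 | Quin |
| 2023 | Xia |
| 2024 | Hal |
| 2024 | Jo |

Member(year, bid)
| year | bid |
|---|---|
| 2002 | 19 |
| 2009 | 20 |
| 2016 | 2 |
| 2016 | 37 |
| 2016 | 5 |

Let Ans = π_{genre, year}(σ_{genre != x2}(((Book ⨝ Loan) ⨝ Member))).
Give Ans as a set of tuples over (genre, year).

Book ⋈ Loan (natural join on year): {(2016, k2, 20, Kim), (2016, k2, 20, Uma), (2016, law, 28, Kim), (2016, law, 28, Uma), (2016, qa, 15, Kim), (2016, qa, 15, Uma), (2016, rd, 20, Kim), (2016, rd, 20, Uma), (2016, x2, 19, Kim), (2016, x2, 19, Uma), (2023, ops, 4, Jo), (2023, ops, 4, Quin), (2023, ops, 4, Xia), (2023, p1, 19, Jo), (2023, p1, 19, Quin), (2023, p1, 19, Xia), (2023, rd, 1, Jo), (2023, rd, 1, Quin), (2023, rd, 1, Xia)}
(Book ⨝ Loan) ⋈ Member (natural join on year): {(2016, k2, 20, Kim, 2), (2016, k2, 20, Kim, 37), (2016, k2, 20, Kim, 5), (2016, k2, 20, Uma, 2), (2016, k2, 20, Uma, 37), (2016, k2, 20, Uma, 5), (2016, law, 28, Kim, 2), (2016, law, 28, Kim, 37), (2016, law, 28, Kim, 5), (2016, law, 28, Uma, 2), (2016, law, 28, Uma, 37), (2016, law, 28, Uma, 5), (2016, qa, 15, Kim, 2), (2016, qa, 15, Kim, 37), (2016, qa, 15, Kim, 5), (2016, qa, 15, Uma, 2), (2016, qa, 15, Uma, 37), (2016, qa, 15, Uma, 5), (2016, rd, 20, Kim, 2), (2016, rd, 20, Kim, 37), (2016, rd, 20, Kim, 5), (2016, rd, 20, Uma, 2), (2016, rd, 20, Uma, 37), (2016, rd, 20, Uma, 5), (2016, x2, 19, Kim, 2), (2016, x2, 19, Kim, 37), (2016, x2, 19, Kim, 5), (2016, x2, 19, Uma, 2), (2016, x2, 19, Uma, 37), (2016, x2, 19, Uma, 5)}
Selection genre != x2: {(2016, k2, 20, Kim, 2), (2016, k2, 20, Kim, 37), (2016, k2, 20, Kim, 5), (2016, k2, 20, Uma, 2), (2016, k2, 20, Uma, 37), (2016, k2, 20, Uma, 5), (2016, law, 28, Kim, 2), (2016, law, 28, Kim, 37), (2016, law, 28, Kim, 5), (2016, law, 28, Uma, 2), (2016, law, 28, Uma, 37), (2016, law, 28, Uma, 5), (2016, qa, 15, Kim, 2), (2016, qa, 15, Kim, 37), (2016, qa, 15, Kim, 5), (2016, qa, 15, Uma, 2), (2016, qa, 15, Uma, 37), (2016, qa, 15, Uma, 5), (2016, rd, 20, Kim, 2), (2016, rd, 20, Kim, 37), (2016, rd, 20, Kim, 5), (2016, rd, 20, Uma, 2), (2016, rd, 20, Uma, 37), (2016, rd, 20, Uma, 5)}
π_{genre, year} gives {(k2, 2016), (law, 2016), (qa, 2016), (rd, 2016)} (20 duplicate(s) eliminated).

{(k2, 2016), (law, 2016), (qa, 2016), (rd, 2016)}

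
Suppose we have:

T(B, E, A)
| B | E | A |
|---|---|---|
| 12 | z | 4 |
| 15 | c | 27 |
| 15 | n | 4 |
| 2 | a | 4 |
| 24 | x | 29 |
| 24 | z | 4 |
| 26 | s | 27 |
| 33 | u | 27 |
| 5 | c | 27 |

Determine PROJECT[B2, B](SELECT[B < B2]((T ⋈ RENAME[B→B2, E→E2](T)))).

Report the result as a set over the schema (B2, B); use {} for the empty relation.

ρ[B→B2, E→E2]: schema becomes (B2, E2, A); tuples unchanged.
Natural join on A: {(12, z, 4, 12, z), (12, z, 4, 15, n), (12, z, 4, 2, a), (12, z, 4, 24, z), (15, c, 27, 15, c), (15, c, 27, 26, s), (15, c, 27, 33, u), (15, c, 27, 5, c), (15, n, 4, 12, z), (15, n, 4, 15, n), (15, n, 4, 2, a), (15, n, 4, 24, z), (2, a, 4, 12, z), (2, a, 4, 15, n), (2, a, 4, 2, a), (2, a, 4, 24, z), (24, x, 29, 24, x), (24, z, 4, 12, z), (24, z, 4, 15, n), (24, z, 4, 2, a), (24, z, 4, 24, z), (26, s, 27, 15, c), (26, s, 27, 26, s), (26, s, 27, 33, u), (26, s, 27, 5, c), (33, u, 27, 15, c), (33, u, 27, 26, s), (33, u, 27, 33, u), (33, u, 27, 5, c), (5, c, 27, 15, c), (5, c, 27, 26, s), (5, c, 27, 33, u), (5, c, 27, 5, c)}
Selection B < B2: {(12, z, 4, 15, n), (12, z, 4, 24, z), (15, c, 27, 26, s), (15, c, 27, 33, u), (15, n, 4, 24, z), (2, a, 4, 12, z), (2, a, 4, 15, n), (2, a, 4, 24, z), (26, s, 27, 33, u), (5, c, 27, 15, c), (5, c, 27, 26, s), (5, c, 27, 33, u)}
π[B2, B]: project onto (B2, B) → {(12, 2), (15, 12), (15, 2), (15, 5), (24, 12), (24, 15), (24, 2), (26, 15), (26, 5), (33, 15), (33, 26), (33, 5)}

{(12, 2), (15, 12), (15, 2), (15, 5), (24, 12), (24, 15), (24, 2), (26, 15), (26, 5), (33, 15), (33, 26), (33, 5)}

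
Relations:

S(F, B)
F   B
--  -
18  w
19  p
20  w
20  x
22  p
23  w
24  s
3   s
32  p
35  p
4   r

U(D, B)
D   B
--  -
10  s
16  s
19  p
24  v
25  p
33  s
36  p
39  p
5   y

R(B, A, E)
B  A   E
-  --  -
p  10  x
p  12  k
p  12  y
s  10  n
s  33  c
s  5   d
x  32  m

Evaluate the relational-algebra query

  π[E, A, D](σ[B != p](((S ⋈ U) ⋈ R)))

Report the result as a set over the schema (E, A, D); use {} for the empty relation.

{(c, 33, 10), (c, 33, 16), (c, 33, 33), (d, 5, 10), (d, 5, 16), (d, 5, 33), (n, 10, 10), (n, 10, 16), (n, 10, 33)}

Joining S and U on B yields {(19, p, 19), (19, p, 25), (19, p, 36), (19, p, 39), (22, p, 19), (22, p, 25), (22, p, 36), (22, p, 39), (24, s, 10), (24, s, 16), (24, s, 33), (3, s, 10), (3, s, 16), (3, s, 33), (32, p, 19), (32, p, 25), (32, p, 36), (32, p, 39), (35, p, 19), (35, p, 25), (35, p, 36), (35, p, 39)}.
Joining (S ⋈ U) and R on B yields {(19, p, 19, 10, x), (19, p, 19, 12, k), (19, p, 19, 12, y), (19, p, 25, 10, x), (19, p, 25, 12, k), (19, p, 25, 12, y), (19, p, 36, 10, x), (19, p, 36, 12, k), (19, p, 36, 12, y), (19, p, 39, 10, x), (19, p, 39, 12, k), (19, p, 39, 12, y), (22, p, 19, 10, x), (22, p, 19, 12, k), (22, p, 19, 12, y), (22, p, 25, 10, x), (22, p, 25, 12, k), (22, p, 25, 12, y), (22, p, 36, 10, x), (22, p, 36, 12, k), (22, p, 36, 12, y), (22, p, 39, 10, x), (22, p, 39, 12, k), (22, p, 39, 12, y), (24, s, 10, 10, n), (24, s, 10, 33, c), (24, s, 10, 5, d), (24, s, 16, 10, n), (24, s, 16, 33, c), (24, s, 16, 5, d), (24, s, 33, 10, n), (24, s, 33, 33, c), (24, s, 33, 5, d), (3, s, 10, 10, n), (3, s, 10, 33, c), (3, s, 10, 5, d), (3, s, 16, 10, n), (3, s, 16, 33, c), (3, s, 16, 5, d), (3, s, 33, 10, n), (3, s, 33, 33, c), (3, s, 33, 5, d), (32, p, 19, 10, x), (32, p, 19, 12, k), (32, p, 19, 12, y), (32, p, 25, 10, x), (32, p, 25, 12, k), (32, p, 25, 12, y), (32, p, 36, 10, x), (32, p, 36, 12, k), (32, p, 36, 12, y), (32, p, 39, 10, x), (32, p, 39, 12, k), (32, p, 39, 12, y), (35, p, 19, 10, x), (35, p, 19, 12, k), (35, p, 19, 12, y), (35, p, 25, 10, x), (35, p, 25, 12, k), (35, p, 25, 12, y), (35, p, 36, 10, x), (35, p, 36, 12, k), (35, p, 36, 12, y), (35, p, 39, 10, x), (35, p, 39, 12, k), (35, p, 39, 12, y)}.
Apply σ_{B != p}; surviving tuples: {(24, s, 10, 10, n), (24, s, 10, 33, c), (24, s, 10, 5, d), (24, s, 16, 10, n), (24, s, 16, 33, c), (24, s, 16, 5, d), (24, s, 33, 10, n), (24, s, 33, 33, c), (24, s, 33, 5, d), (3, s, 10, 10, n), (3, s, 10, 33, c), (3, s, 10, 5, d), (3, s, 16, 10, n), (3, s, 16, 33, c), (3, s, 16, 5, d), (3, s, 33, 10, n), (3, s, 33, 33, c), (3, s, 33, 5, d)}
π[E, A, D]: project onto (E, A, D) (9 duplicate(s) eliminated) → {(c, 33, 10), (c, 33, 16), (c, 33, 33), (d, 5, 10), (d, 5, 16), (d, 5, 33), (n, 10, 10), (n, 10, 16), (n, 10, 33)}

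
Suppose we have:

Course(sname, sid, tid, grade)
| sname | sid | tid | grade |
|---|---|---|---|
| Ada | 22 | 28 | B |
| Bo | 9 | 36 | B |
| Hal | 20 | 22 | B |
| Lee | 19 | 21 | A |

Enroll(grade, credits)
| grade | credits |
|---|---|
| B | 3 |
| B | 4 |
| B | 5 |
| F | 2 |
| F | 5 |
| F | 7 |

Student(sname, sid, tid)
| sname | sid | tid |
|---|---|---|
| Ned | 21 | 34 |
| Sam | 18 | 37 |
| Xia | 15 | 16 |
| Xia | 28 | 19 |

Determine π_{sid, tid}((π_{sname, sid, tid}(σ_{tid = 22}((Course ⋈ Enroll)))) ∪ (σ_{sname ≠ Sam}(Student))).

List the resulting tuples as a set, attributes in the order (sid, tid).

Natural join on grade: {(Ada, 22, 28, B, 3), (Ada, 22, 28, B, 4), (Ada, 22, 28, B, 5), (Bo, 9, 36, B, 3), (Bo, 9, 36, B, 4), (Bo, 9, 36, B, 5), (Hal, 20, 22, B, 3), (Hal, 20, 22, B, 4), (Hal, 20, 22, B, 5)}
σ[tid = 22]: keep tuples satisfying tid = 22 → {(Hal, 20, 22, B, 3), (Hal, 20, 22, B, 4), (Hal, 20, 22, B, 5)}
Projecting to sname, sid, tid (2 duplicate(s) eliminated): {(Hal, 20, 22)}
σ[sname ≠ Sam]: keep tuples satisfying sname ≠ Sam → {(Ned, 21, 34), (Xia, 15, 16), (Xia, 28, 19)}
Union: {(Hal, 20, 22)} with {(Ned, 21, 34), (Xia, 15, 16), (Xia, 28, 19)} → {(Hal, 20, 22), (Ned, 21, 34), (Xia, 15, 16), (Xia, 28, 19)}
Projecting to sid, tid: {(15, 16), (20, 22), (21, 34), (28, 19)}

{(15, 16), (20, 22), (21, 34), (28, 19)}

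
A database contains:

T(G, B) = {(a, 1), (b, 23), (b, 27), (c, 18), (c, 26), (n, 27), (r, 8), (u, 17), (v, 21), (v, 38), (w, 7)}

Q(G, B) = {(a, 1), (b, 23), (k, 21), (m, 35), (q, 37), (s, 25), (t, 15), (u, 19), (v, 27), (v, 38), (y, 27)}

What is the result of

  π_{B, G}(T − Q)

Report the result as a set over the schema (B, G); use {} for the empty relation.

Difference: {(a, 1), (b, 23), (b, 27), (c, 18), (c, 26), (n, 27), (r, 8), (u, 17), (v, 21), (v, 38), (w, 7)} with {(a, 1), (b, 23), (k, 21), (m, 35), (q, 37), (s, 25), (t, 15), (u, 19), (v, 27), (v, 38), (y, 27)} → {(b, 27), (c, 18), (c, 26), (n, 27), (r, 8), (u, 17), (v, 21), (w, 7)}
π[B, G]: project onto (B, G) → {(17, u), (18, c), (21, v), (26, c), (27, b), (27, n), (7, w), (8, r)}

{(17, u), (18, c), (21, v), (26, c), (27, b), (27, n), (7, w), (8, r)}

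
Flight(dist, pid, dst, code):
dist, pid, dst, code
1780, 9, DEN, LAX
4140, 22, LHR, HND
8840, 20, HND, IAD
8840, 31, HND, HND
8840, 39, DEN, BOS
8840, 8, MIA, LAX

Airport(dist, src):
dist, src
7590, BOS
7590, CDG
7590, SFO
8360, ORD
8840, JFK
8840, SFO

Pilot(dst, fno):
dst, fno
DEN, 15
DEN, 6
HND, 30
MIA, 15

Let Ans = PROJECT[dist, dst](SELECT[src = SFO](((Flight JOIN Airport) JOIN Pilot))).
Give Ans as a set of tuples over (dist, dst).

{(8840, DEN), (8840, HND), (8840, MIA)}

Natural join on dist: {(8840, 20, HND, IAD, JFK), (8840, 20, HND, IAD, SFO), (8840, 31, HND, HND, JFK), (8840, 31, HND, HND, SFO), (8840, 39, DEN, BOS, JFK), (8840, 39, DEN, BOS, SFO), (8840, 8, MIA, LAX, JFK), (8840, 8, MIA, LAX, SFO)}
Natural join on dst: {(8840, 20, HND, IAD, JFK, 30), (8840, 20, HND, IAD, SFO, 30), (8840, 31, HND, HND, JFK, 30), (8840, 31, HND, HND, SFO, 30), (8840, 39, DEN, BOS, JFK, 15), (8840, 39, DEN, BOS, JFK, 6), (8840, 39, DEN, BOS, SFO, 15), (8840, 39, DEN, BOS, SFO, 6), (8840, 8, MIA, LAX, JFK, 15), (8840, 8, MIA, LAX, SFO, 15)}
Selection src = SFO: {(8840, 20, HND, IAD, SFO, 30), (8840, 31, HND, HND, SFO, 30), (8840, 39, DEN, BOS, SFO, 15), (8840, 39, DEN, BOS, SFO, 6), (8840, 8, MIA, LAX, SFO, 15)}
π_{dist, dst} gives {(8840, DEN), (8840, HND), (8840, MIA)} (2 duplicate(s) eliminated).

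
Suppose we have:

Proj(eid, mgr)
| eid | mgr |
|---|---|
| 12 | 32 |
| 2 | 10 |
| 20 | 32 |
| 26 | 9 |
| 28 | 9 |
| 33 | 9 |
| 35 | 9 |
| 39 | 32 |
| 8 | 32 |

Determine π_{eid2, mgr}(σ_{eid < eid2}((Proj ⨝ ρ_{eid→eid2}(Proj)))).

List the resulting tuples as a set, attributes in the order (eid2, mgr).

{(12, 32), (20, 32), (28, 9), (33, 9), (35, 9), (39, 32)}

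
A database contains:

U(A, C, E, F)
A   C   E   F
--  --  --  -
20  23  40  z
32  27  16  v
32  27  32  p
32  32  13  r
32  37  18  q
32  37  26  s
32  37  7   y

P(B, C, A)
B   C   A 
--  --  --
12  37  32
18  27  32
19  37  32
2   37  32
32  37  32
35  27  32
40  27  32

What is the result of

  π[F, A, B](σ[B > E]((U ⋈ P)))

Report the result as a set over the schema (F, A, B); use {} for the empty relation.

Natural join on A, C: {(32, 27, 16, v, 18), (32, 27, 16, v, 35), (32, 27, 16, v, 40), (32, 27, 32, p, 18), (32, 27, 32, p, 35), (32, 27, 32, p, 40), (32, 37, 18, q, 12), (32, 37, 18, q, 19), (32, 37, 18, q, 2), (32, 37, 18, q, 32), (32, 37, 26, s, 12), (32, 37, 26, s, 19), (32, 37, 26, s, 2), (32, 37, 26, s, 32), (32, 37, 7, y, 12), (32, 37, 7, y, 19), (32, 37, 7, y, 2), (32, 37, 7, y, 32)}
σ[B > E]: keep tuples satisfying B > E → {(32, 27, 16, v, 18), (32, 27, 16, v, 35), (32, 27, 16, v, 40), (32, 27, 32, p, 35), (32, 27, 32, p, 40), (32, 37, 18, q, 19), (32, 37, 18, q, 32), (32, 37, 26, s, 32), (32, 37, 7, y, 12), (32, 37, 7, y, 19), (32, 37, 7, y, 32)}
Projecting to F, A, B: {(p, 32, 35), (p, 32, 40), (q, 32, 19), (q, 32, 32), (s, 32, 32), (v, 32, 18), (v, 32, 35), (v, 32, 40), (y, 32, 12), (y, 32, 19), (y, 32, 32)}

{(p, 32, 35), (p, 32, 40), (q, 32, 19), (q, 32, 32), (s, 32, 32), (v, 32, 18), (v, 32, 35), (v, 32, 40), (y, 32, 12), (y, 32, 19), (y, 32, 32)}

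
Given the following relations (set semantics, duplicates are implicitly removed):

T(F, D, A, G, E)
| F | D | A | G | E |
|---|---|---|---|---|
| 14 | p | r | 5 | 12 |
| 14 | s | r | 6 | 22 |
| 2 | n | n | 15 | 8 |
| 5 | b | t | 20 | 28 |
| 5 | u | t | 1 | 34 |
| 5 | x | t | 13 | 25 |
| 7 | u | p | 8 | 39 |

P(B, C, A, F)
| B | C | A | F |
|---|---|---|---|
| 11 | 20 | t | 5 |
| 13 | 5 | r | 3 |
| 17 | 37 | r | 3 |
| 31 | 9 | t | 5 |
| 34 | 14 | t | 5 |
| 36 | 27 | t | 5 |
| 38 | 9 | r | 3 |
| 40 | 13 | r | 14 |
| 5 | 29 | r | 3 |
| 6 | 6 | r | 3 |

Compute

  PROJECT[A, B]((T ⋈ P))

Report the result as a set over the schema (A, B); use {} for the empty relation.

{(r, 40), (t, 11), (t, 31), (t, 34), (t, 36)}

Joining T and P on F, A yields {(14, p, r, 5, 12, 40, 13), (14, s, r, 6, 22, 40, 13), (5, b, t, 20, 28, 11, 20), (5, b, t, 20, 28, 31, 9), (5, b, t, 20, 28, 34, 14), (5, b, t, 20, 28, 36, 27), (5, u, t, 1, 34, 11, 20), (5, u, t, 1, 34, 31, 9), (5, u, t, 1, 34, 34, 14), (5, u, t, 1, 34, 36, 27), (5, x, t, 13, 25, 11, 20), (5, x, t, 13, 25, 31, 9), (5, x, t, 13, 25, 34, 14), (5, x, t, 13, 25, 36, 27)}.
Keep only column(s) A, B (9 duplicate(s) eliminated): {(r, 40), (t, 11), (t, 31), (t, 34), (t, 36)}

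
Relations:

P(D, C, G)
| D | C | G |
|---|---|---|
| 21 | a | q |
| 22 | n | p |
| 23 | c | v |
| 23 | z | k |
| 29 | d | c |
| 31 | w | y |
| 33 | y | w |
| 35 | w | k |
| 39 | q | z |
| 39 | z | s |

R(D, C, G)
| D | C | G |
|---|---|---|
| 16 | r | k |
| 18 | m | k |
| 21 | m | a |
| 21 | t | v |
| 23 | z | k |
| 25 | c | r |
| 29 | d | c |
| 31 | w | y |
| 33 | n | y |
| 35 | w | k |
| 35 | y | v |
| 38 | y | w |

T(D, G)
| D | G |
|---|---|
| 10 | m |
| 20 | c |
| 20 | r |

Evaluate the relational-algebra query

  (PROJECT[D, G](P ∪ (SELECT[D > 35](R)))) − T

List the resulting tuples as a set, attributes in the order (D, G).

σ[D > 35]: keep tuples satisfying D > 35 → {(38, y, w)}
Set union of the two operands is {(21, a, q), (22, n, p), (23, c, v), (23, z, k), (29, d, c), (31, w, y), (33, y, w), (35, w, k), (38, y, w), (39, q, z), (39, z, s)}.
π_{D, G} gives {(21, q), (22, p), (23, k), (23, v), (29, c), (31, y), (33, w), (35, k), (38, w), (39, s), (39, z)}.
Set difference of the two operands is {(21, q), (22, p), (23, k), (23, v), (29, c), (31, y), (33, w), (35, k), (38, w), (39, s), (39, z)}.

{(21, q), (22, p), (23, k), (23, v), (29, c), (31, y), (33, w), (35, k), (38, w), (39, s), (39, z)}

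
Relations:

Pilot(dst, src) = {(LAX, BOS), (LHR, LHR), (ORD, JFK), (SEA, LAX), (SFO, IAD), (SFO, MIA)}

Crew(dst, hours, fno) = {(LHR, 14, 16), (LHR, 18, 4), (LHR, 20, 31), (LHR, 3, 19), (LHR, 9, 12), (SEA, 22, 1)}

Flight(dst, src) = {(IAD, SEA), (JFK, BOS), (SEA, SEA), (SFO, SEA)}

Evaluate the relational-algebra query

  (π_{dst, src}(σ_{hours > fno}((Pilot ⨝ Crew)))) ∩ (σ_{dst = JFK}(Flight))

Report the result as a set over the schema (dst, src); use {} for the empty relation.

{}

Natural join on dst: {(LHR, LHR, 14, 16), (LHR, LHR, 18, 4), (LHR, LHR, 20, 31), (LHR, LHR, 3, 19), (LHR, LHR, 9, 12), (SEA, LAX, 22, 1)}
Apply σ_{hours > fno}; surviving tuples: {(LHR, LHR, 18, 4), (SEA, LAX, 22, 1)}
Keep only column(s) dst, src: {(LHR, LHR), (SEA, LAX)}
Apply σ_{dst = JFK}; surviving tuples: {(JFK, BOS)}
Intersection: {(LHR, LHR), (SEA, LAX)} with {(JFK, BOS)} → {}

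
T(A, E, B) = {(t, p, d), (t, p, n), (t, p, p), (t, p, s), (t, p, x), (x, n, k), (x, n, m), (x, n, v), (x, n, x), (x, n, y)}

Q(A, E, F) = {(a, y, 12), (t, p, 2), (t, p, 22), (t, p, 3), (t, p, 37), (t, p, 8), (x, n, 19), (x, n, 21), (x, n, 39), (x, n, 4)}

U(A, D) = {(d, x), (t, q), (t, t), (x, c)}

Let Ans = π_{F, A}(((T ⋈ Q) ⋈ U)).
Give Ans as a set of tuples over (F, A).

{(19, x), (2, t), (21, x), (22, t), (3, t), (37, t), (39, x), (4, x), (8, t)}

T ⋈ Q (natural join on A, E): {(t, p, d, 2), (t, p, d, 22), (t, p, d, 3), (t, p, d, 37), (t, p, d, 8), (t, p, n, 2), (t, p, n, 22), (t, p, n, 3), (t, p, n, 37), (t, p, n, 8), (t, p, p, 2), (t, p, p, 22), (t, p, p, 3), (t, p, p, 37), (t, p, p, 8), (t, p, s, 2), (t, p, s, 22), (t, p, s, 3), (t, p, s, 37), (t, p, s, 8), (t, p, x, 2), (t, p, x, 22), (t, p, x, 3), (t, p, x, 37), (t, p, x, 8), (x, n, k, 19), (x, n, k, 21), (x, n, k, 39), (x, n, k, 4), (x, n, m, 19), (x, n, m, 21), (x, n, m, 39), (x, n, m, 4), (x, n, v, 19), (x, n, v, 21), (x, n, v, 39), (x, n, v, 4), (x, n, x, 19), (x, n, x, 21), (x, n, x, 39), (x, n, x, 4), (x, n, y, 19), (x, n, y, 21), (x, n, y, 39), (x, n, y, 4)}
(T ⋈ Q) ⋈ U (natural join on A): {(t, p, d, 2, q), (t, p, d, 2, t), (t, p, d, 22, q), (t, p, d, 22, t), (t, p, d, 3, q), (t, p, d, 3, t), (t, p, d, 37, q), (t, p, d, 37, t), (t, p, d, 8, q), (t, p, d, 8, t), (t, p, n, 2, q), (t, p, n, 2, t), (t, p, n, 22, q), (t, p, n, 22, t), (t, p, n, 3, q), (t, p, n, 3, t), (t, p, n, 37, q), (t, p, n, 37, t), (t, p, n, 8, q), (t, p, n, 8, t), (t, p, p, 2, q), (t, p, p, 2, t), (t, p, p, 22, q), (t, p, p, 22, t), (t, p, p, 3, q), (t, p, p, 3, t), (t, p, p, 37, q), (t, p, p, 37, t), (t, p, p, 8, q), (t, p, p, 8, t), (t, p, s, 2, q), (t, p, s, 2, t), (t, p, s, 22, q), (t, p, s, 22, t), (t, p, s, 3, q), (t, p, s, 3, t), (t, p, s, 37, q), (t, p, s, 37, t), (t, p, s, 8, q), (t, p, s, 8, t), (t, p, x, 2, q), (t, p, x, 2, t), (t, p, x, 22, q), (t, p, x, 22, t), (t, p, x, 3, q), (t, p, x, 3, t), (t, p, x, 37, q), (t, p, x, 37, t), (t, p, x, 8, q), (t, p, x, 8, t), (x, n, k, 19, c), (x, n, k, 21, c), (x, n, k, 39, c), (x, n, k, 4, c), (x, n, m, 19, c), (x, n, m, 21, c), (x, n, m, 39, c), (x, n, m, 4, c), (x, n, v, 19, c), (x, n, v, 21, c), (x, n, v, 39, c), (x, n, v, 4, c), (x, n, x, 19, c), (x, n, x, 21, c), (x, n, x, 39, c), (x, n, x, 4, c), (x, n, y, 19, c), (x, n, y, 21, c), (x, n, y, 39, c), (x, n, y, 4, c)}
Projecting to F, A (61 duplicate(s) eliminated): {(19, x), (2, t), (21, x), (22, t), (3, t), (37, t), (39, x), (4, x), (8, t)}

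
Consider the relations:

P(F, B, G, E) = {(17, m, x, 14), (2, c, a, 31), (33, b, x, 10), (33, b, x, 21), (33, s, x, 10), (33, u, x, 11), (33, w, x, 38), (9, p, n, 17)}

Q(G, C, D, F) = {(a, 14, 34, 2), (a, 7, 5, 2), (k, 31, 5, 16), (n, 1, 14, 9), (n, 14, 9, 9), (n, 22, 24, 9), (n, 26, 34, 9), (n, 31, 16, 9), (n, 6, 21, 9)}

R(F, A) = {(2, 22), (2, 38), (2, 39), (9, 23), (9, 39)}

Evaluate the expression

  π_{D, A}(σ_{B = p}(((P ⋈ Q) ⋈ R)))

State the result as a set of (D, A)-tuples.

Natural join on F, G: {(2, c, a, 31, 14, 34), (2, c, a, 31, 7, 5), (9, p, n, 17, 1, 14), (9, p, n, 17, 14, 9), (9, p, n, 17, 22, 24), (9, p, n, 17, 26, 34), (9, p, n, 17, 31, 16), (9, p, n, 17, 6, 21)}
Natural join on F: {(2, c, a, 31, 14, 34, 22), (2, c, a, 31, 14, 34, 38), (2, c, a, 31, 14, 34, 39), (2, c, a, 31, 7, 5, 22), (2, c, a, 31, 7, 5, 38), (2, c, a, 31, 7, 5, 39), (9, p, n, 17, 1, 14, 23), (9, p, n, 17, 1, 14, 39), (9, p, n, 17, 14, 9, 23), (9, p, n, 17, 14, 9, 39), (9, p, n, 17, 22, 24, 23), (9, p, n, 17, 22, 24, 39), (9, p, n, 17, 26, 34, 23), (9, p, n, 17, 26, 34, 39), (9, p, n, 17, 31, 16, 23), (9, p, n, 17, 31, 16, 39), (9, p, n, 17, 6, 21, 23), (9, p, n, 17, 6, 21, 39)}
Apply σ_{B = p}; surviving tuples: {(9, p, n, 17, 1, 14, 23), (9, p, n, 17, 1, 14, 39), (9, p, n, 17, 14, 9, 23), (9, p, n, 17, 14, 9, 39), (9, p, n, 17, 22, 24, 23), (9, p, n, 17, 22, 24, 39), (9, p, n, 17, 26, 34, 23), (9, p, n, 17, 26, 34, 39), (9, p, n, 17, 31, 16, 23), (9, p, n, 17, 31, 16, 39), (9, p, n, 17, 6, 21, 23), (9, p, n, 17, 6, 21, 39)}
π_{D, A} gives {(14, 23), (14, 39), (16, 23), (16, 39), (21, 23), (21, 39), (24, 23), (24, 39), (34, 23), (34, 39), (9, 23), (9, 39)}.

{(14, 23), (14, 39), (16, 23), (16, 39), (21, 23), (21, 39), (24, 23), (24, 39), (34, 23), (34, 39), (9, 23), (9, 39)}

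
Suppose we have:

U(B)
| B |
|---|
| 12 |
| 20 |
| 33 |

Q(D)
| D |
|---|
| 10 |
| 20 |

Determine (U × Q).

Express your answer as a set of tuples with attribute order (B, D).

{(12, 10), (12, 20), (20, 10), (20, 20), (33, 10), (33, 20)}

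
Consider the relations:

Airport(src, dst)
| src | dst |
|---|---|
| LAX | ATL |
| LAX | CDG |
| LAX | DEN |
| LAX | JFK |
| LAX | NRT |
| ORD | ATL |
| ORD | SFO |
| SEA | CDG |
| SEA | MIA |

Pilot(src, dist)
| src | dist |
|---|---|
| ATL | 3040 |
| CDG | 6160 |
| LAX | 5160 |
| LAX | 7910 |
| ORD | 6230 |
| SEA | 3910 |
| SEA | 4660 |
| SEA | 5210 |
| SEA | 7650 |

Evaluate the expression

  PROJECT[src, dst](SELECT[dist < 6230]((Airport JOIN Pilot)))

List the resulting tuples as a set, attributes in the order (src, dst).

Natural join on src: {(LAX, ATL, 5160), (LAX, ATL, 7910), (LAX, CDG, 5160), (LAX, CDG, 7910), (LAX, DEN, 5160), (LAX, DEN, 7910), (LAX, JFK, 5160), (LAX, JFK, 7910), (LAX, NRT, 5160), (LAX, NRT, 7910), (ORD, ATL, 6230), (ORD, SFO, 6230), (SEA, CDG, 3910), (SEA, CDG, 4660), (SEA, CDG, 5210), (SEA, CDG, 7650), (SEA, MIA, 3910), (SEA, MIA, 4660), (SEA, MIA, 5210), (SEA, MIA, 7650)}
Filtering on dist < 6230 leaves {(LAX, ATL, 5160), (LAX, CDG, 5160), (LAX, DEN, 5160), (LAX, JFK, 5160), (LAX, NRT, 5160), (SEA, CDG, 3910), (SEA, CDG, 4660), (SEA, CDG, 5210), (SEA, MIA, 3910), (SEA, MIA, 4660), (SEA, MIA, 5210)}.
π_{src, dst} gives {(LAX, ATL), (LAX, CDG), (LAX, DEN), (LAX, JFK), (LAX, NRT), (SEA, CDG), (SEA, MIA)} (4 duplicate(s) eliminated).

{(LAX, ATL), (LAX, CDG), (LAX, DEN), (LAX, JFK), (LAX, NRT), (SEA, CDG), (SEA, MIA)}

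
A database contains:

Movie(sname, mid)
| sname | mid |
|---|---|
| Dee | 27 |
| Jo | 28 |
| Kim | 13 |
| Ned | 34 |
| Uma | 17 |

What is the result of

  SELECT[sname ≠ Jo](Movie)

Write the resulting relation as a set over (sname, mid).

{(Dee, 27), (Kim, 13), (Ned, 34), (Uma, 17)}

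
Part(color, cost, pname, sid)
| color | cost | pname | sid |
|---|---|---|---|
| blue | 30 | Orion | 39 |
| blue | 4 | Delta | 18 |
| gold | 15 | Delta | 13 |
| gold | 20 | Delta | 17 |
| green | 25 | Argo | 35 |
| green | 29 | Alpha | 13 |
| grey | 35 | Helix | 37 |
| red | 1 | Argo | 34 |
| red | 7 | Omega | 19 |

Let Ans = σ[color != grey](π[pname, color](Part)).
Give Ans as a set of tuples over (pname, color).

{(Alpha, green), (Argo, green), (Argo, red), (Delta, blue), (Delta, gold), (Omega, red), (Orion, blue)}

π_{pname, color} gives {(Alpha, green), (Argo, green), (Argo, red), (Delta, blue), (Delta, gold), (Helix, grey), (Omega, red), (Orion, blue)} (1 duplicate(s) eliminated).
Apply σ_{color != grey}; surviving tuples: {(Alpha, green), (Argo, green), (Argo, red), (Delta, blue), (Delta, gold), (Omega, red), (Orion, blue)}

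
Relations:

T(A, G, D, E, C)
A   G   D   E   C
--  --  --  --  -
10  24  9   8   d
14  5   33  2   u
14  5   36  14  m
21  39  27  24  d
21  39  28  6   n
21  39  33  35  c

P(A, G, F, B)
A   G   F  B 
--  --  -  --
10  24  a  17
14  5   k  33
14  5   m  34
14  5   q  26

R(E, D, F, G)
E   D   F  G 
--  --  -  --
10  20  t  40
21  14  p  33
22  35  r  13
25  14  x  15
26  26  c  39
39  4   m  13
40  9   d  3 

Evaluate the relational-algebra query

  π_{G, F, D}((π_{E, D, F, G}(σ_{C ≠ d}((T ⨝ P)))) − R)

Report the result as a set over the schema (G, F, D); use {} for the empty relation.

T ⋈ P (natural join on A, G): {(10, 24, 9, 8, d, a, 17), (14, 5, 33, 2, u, k, 33), (14, 5, 33, 2, u, m, 34), (14, 5, 33, 2, u, q, 26), (14, 5, 36, 14, m, k, 33), (14, 5, 36, 14, m, m, 34), (14, 5, 36, 14, m, q, 26)}
Selection C ≠ d: {(14, 5, 33, 2, u, k, 33), (14, 5, 33, 2, u, m, 34), (14, 5, 33, 2, u, q, 26), (14, 5, 36, 14, m, k, 33), (14, 5, 36, 14, m, m, 34), (14, 5, 36, 14, m, q, 26)}
π[E, D, F, G]: project onto (E, D, F, G) → {(14, 36, k, 5), (14, 36, m, 5), (14, 36, q, 5), (2, 33, k, 5), (2, 33, m, 5), (2, 33, q, 5)}
Taking the difference: {(14, 36, k, 5), (14, 36, m, 5), (14, 36, q, 5), (2, 33, k, 5), (2, 33, m, 5), (2, 33, q, 5)}
π[G, F, D]: project onto (G, F, D) → {(5, k, 33), (5, k, 36), (5, m, 33), (5, m, 36), (5, q, 33), (5, q, 36)}

{(5, k, 33), (5, k, 36), (5, m, 33), (5, m, 36), (5, q, 33), (5, q, 36)}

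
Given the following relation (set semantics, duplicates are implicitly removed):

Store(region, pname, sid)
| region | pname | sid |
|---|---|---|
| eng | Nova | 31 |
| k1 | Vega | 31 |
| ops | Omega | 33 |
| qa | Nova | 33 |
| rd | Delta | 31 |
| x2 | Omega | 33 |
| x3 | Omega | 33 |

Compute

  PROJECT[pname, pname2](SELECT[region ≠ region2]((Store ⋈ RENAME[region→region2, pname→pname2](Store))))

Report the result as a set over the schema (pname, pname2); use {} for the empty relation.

ρ[region→region2, pname→pname2]: schema becomes (region2, pname2, sid); tuples unchanged.
Natural join on sid: {(eng, Nova, 31, eng, Nova), (eng, Nova, 31, k1, Vega), (eng, Nova, 31, rd, Delta), (k1, Vega, 31, eng, Nova), (k1, Vega, 31, k1, Vega), (k1, Vega, 31, rd, Delta), (ops, Omega, 33, ops, Omega), (ops, Omega, 33, qa, Nova), (ops, Omega, 33, x2, Omega), (ops, Omega, 33, x3, Omega), (qa, Nova, 33, ops, Omega), (qa, Nova, 33, qa, Nova), (qa, Nova, 33, x2, Omega), (qa, Nova, 33, x3, Omega), (rd, Delta, 31, eng, Nova), (rd, Delta, 31, k1, Vega), (rd, Delta, 31, rd, Delta), (x2, Omega, 33, ops, Omega), (x2, Omega, 33, qa, Nova), (x2, Omega, 33, x2, Omega), (x2, Omega, 33, x3, Omega), (x3, Omega, 33, ops, Omega), (x3, Omega, 33, qa, Nova), (x3, Omega, 33, x2, Omega), (x3, Omega, 33, x3, Omega)}
Filtering on region ≠ region2 leaves {(eng, Nova, 31, k1, Vega), (eng, Nova, 31, rd, Delta), (k1, Vega, 31, eng, Nova), (k1, Vega, 31, rd, Delta), (ops, Omega, 33, qa, Nova), (ops, Omega, 33, x2, Omega), (ops, Omega, 33, x3, Omega), (qa, Nova, 33, ops, Omega), (qa, Nova, 33, x2, Omega), (qa, Nova, 33, x3, Omega), (rd, Delta, 31, eng, Nova), (rd, Delta, 31, k1, Vega), (x2, Omega, 33, ops, Omega), (x2, Omega, 33, qa, Nova), (x2, Omega, 33, x3, Omega), (x3, Omega, 33, ops, Omega), (x3, Omega, 33, qa, Nova), (x3, Omega, 33, x2, Omega)}.
π[pname, pname2]: project onto (pname, pname2) (9 duplicate(s) eliminated) → {(Delta, Nova), (Delta, Vega), (Nova, Delta), (Nova, Omega), (Nova, Vega), (Omega, Nova), (Omega, Omega), (Vega, Delta), (Vega, Nova)}

{(Delta, Nova), (Delta, Vega), (Nova, Delta), (Nova, Omega), (Nova, Vega), (Omega, Nova), (Omega, Omega), (Vega, Delta), (Vega, Nova)}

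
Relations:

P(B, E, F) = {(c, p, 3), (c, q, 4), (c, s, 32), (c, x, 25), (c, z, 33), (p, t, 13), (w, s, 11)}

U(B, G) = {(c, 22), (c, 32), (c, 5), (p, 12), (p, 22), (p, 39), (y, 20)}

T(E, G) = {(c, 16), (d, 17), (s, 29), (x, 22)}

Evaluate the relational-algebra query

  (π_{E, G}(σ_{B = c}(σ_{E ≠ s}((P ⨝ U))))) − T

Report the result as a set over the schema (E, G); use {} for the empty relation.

{(p, 22), (p, 32), (p, 5), (q, 22), (q, 32), (q, 5), (x, 32), (x, 5), (z, 22), (z, 32), (z, 5)}

Natural join on B: {(c, p, 3, 22), (c, p, 3, 32), (c, p, 3, 5), (c, q, 4, 22), (c, q, 4, 32), (c, q, 4, 5), (c, s, 32, 22), (c, s, 32, 32), (c, s, 32, 5), (c, x, 25, 22), (c, x, 25, 32), (c, x, 25, 5), (c, z, 33, 22), (c, z, 33, 32), (c, z, 33, 5), (p, t, 13, 12), (p, t, 13, 22), (p, t, 13, 39)}
σ[E ≠ s]: keep tuples satisfying E ≠ s → {(c, p, 3, 22), (c, p, 3, 32), (c, p, 3, 5), (c, q, 4, 22), (c, q, 4, 32), (c, q, 4, 5), (c, x, 25, 22), (c, x, 25, 32), (c, x, 25, 5), (c, z, 33, 22), (c, z, 33, 32), (c, z, 33, 5), (p, t, 13, 12), (p, t, 13, 22), (p, t, 13, 39)}
σ[B = c]: keep tuples satisfying B = c → {(c, p, 3, 22), (c, p, 3, 32), (c, p, 3, 5), (c, q, 4, 22), (c, q, 4, 32), (c, q, 4, 5), (c, x, 25, 22), (c, x, 25, 32), (c, x, 25, 5), (c, z, 33, 22), (c, z, 33, 32), (c, z, 33, 5)}
π_{E, G} gives {(p, 22), (p, 32), (p, 5), (q, 22), (q, 32), (q, 5), (x, 22), (x, 32), (x, 5), (z, 22), (z, 32), (z, 5)}.
Difference: {(p, 22), (p, 32), (p, 5), (q, 22), (q, 32), (q, 5), (x, 22), (x, 32), (x, 5), (z, 22), (z, 32), (z, 5)} with {(c, 16), (d, 17), (s, 29), (x, 22)} → {(p, 22), (p, 32), (p, 5), (q, 22), (q, 32), (q, 5), (x, 32), (x, 5), (z, 22), (z, 32), (z, 5)}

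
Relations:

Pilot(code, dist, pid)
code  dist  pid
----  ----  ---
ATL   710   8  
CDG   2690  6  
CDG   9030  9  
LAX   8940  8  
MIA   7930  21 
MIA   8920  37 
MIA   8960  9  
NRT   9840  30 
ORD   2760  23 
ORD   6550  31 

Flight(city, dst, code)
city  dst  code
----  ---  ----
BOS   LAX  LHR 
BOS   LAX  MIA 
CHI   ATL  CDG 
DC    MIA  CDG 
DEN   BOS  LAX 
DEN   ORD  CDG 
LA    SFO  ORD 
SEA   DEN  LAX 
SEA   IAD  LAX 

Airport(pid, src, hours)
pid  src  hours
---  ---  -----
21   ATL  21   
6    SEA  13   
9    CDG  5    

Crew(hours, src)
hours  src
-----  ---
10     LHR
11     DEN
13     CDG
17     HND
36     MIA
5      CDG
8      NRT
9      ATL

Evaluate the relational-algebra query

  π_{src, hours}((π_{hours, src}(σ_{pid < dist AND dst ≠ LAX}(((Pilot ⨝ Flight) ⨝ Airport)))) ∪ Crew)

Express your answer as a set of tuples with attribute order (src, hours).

{(ATL, 9), (CDG, 13), (CDG, 5), (DEN, 11), (HND, 17), (LHR, 10), (MIA, 36), (NRT, 8), (SEA, 13)}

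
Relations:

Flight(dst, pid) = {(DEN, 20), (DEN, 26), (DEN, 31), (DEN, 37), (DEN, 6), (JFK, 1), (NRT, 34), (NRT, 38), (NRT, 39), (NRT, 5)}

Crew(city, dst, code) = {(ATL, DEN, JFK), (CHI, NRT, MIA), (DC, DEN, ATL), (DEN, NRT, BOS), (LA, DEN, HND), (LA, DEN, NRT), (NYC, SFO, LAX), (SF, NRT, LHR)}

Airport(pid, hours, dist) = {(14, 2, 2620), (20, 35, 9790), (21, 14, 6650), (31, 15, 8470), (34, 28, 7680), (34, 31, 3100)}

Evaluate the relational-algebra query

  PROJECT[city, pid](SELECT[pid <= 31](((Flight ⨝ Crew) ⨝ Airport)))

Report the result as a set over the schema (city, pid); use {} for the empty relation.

{(ATL, 20), (ATL, 31), (DC, 20), (DC, 31), (LA, 20), (LA, 31)}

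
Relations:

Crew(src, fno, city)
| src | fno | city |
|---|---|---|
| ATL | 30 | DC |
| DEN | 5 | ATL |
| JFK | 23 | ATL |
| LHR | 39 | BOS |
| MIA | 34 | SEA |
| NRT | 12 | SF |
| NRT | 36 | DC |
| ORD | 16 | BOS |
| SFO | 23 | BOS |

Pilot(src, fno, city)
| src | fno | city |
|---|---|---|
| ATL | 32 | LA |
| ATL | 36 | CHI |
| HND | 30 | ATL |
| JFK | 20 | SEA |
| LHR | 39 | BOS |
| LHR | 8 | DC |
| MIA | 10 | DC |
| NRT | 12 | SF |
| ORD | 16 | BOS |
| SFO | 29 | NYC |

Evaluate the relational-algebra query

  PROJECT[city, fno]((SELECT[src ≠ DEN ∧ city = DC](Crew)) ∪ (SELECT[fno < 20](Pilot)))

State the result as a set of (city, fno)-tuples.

Selection src ≠ DEN ∧ city = DC: {(ATL, 30, DC), (NRT, 36, DC)}
Selection fno < 20: {(LHR, 8, DC), (MIA, 10, DC), (NRT, 12, SF), (ORD, 16, BOS)}
Union: {(ATL, 30, DC), (NRT, 36, DC)} with {(LHR, 8, DC), (MIA, 10, DC), (NRT, 12, SF), (ORD, 16, BOS)} → {(ATL, 30, DC), (LHR, 8, DC), (MIA, 10, DC), (NRT, 12, SF), (NRT, 36, DC), (ORD, 16, BOS)}
π[city, fno]: project onto (city, fno) → {(BOS, 16), (DC, 10), (DC, 30), (DC, 36), (DC, 8), (SF, 12)}

{(BOS, 16), (DC, 10), (DC, 30), (DC, 36), (DC, 8), (SF, 12)}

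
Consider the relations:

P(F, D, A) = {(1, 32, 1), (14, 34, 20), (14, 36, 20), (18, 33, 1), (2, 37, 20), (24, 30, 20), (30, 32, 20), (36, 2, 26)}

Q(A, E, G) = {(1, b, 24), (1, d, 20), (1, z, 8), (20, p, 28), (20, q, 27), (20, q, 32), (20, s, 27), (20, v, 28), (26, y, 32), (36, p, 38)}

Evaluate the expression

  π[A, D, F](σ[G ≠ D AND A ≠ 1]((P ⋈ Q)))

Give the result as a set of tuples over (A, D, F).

{(20, 30, 24), (20, 32, 30), (20, 34, 14), (20, 36, 14), (20, 37, 2), (26, 2, 36)}

P ⋈ Q (natural join on A): {(1, 32, 1, b, 24), (1, 32, 1, d, 20), (1, 32, 1, z, 8), (14, 34, 20, p, 28), (14, 34, 20, q, 27), (14, 34, 20, q, 32), (14, 34, 20, s, 27), (14, 34, 20, v, 28), (14, 36, 20, p, 28), (14, 36, 20, q, 27), (14, 36, 20, q, 32), (14, 36, 20, s, 27), (14, 36, 20, v, 28), (18, 33, 1, b, 24), (18, 33, 1, d, 20), (18, 33, 1, z, 8), (2, 37, 20, p, 28), (2, 37, 20, q, 27), (2, 37, 20, q, 32), (2, 37, 20, s, 27), (2, 37, 20, v, 28), (24, 30, 20, p, 28), (24, 30, 20, q, 27), (24, 30, 20, q, 32), (24, 30, 20, s, 27), (24, 30, 20, v, 28), (30, 32, 20, p, 28), (30, 32, 20, q, 27), (30, 32, 20, q, 32), (30, 32, 20, s, 27), (30, 32, 20, v, 28), (36, 2, 26, y, 32)}
Apply σ_{G ≠ D AND A ≠ 1}; surviving tuples: {(14, 34, 20, p, 28), (14, 34, 20, q, 27), (14, 34, 20, q, 32), (14, 34, 20, s, 27), (14, 34, 20, v, 28), (14, 36, 20, p, 28), (14, 36, 20, q, 27), (14, 36, 20, q, 32), (14, 36, 20, s, 27), (14, 36, 20, v, 28), (2, 37, 20, p, 28), (2, 37, 20, q, 27), (2, 37, 20, q, 32), (2, 37, 20, s, 27), (2, 37, 20, v, 28), (24, 30, 20, p, 28), (24, 30, 20, q, 27), (24, 30, 20, q, 32), (24, 30, 20, s, 27), (24, 30, 20, v, 28), (30, 32, 20, p, 28), (30, 32, 20, q, 27), (30, 32, 20, s, 27), (30, 32, 20, v, 28), (36, 2, 26, y, 32)}
Projecting to A, D, F (19 duplicate(s) eliminated): {(20, 30, 24), (20, 32, 30), (20, 34, 14), (20, 36, 14), (20, 37, 2), (26, 2, 36)}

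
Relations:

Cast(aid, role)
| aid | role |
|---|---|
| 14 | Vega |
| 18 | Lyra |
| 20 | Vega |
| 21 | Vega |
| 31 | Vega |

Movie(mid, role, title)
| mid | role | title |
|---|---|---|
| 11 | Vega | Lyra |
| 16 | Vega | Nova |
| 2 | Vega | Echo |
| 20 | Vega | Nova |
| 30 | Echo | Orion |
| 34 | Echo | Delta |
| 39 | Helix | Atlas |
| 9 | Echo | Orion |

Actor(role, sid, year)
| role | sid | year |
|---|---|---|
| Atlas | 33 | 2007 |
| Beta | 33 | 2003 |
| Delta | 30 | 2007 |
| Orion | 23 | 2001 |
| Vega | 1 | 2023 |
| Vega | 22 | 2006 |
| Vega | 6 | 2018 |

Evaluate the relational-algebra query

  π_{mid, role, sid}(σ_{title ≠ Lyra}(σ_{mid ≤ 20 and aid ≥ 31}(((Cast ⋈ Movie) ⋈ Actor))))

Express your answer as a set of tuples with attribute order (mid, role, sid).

{(16, Vega, 1), (16, Vega, 22), (16, Vega, 6), (2, Vega, 1), (2, Vega, 22), (2, Vega, 6), (20, Vega, 1), (20, Vega, 22), (20, Vega, 6)}

Joining Cast and Movie on role yields {(14, Vega, 11, Lyra), (14, Vega, 16, Nova), (14, Vega, 2, Echo), (14, Vega, 20, Nova), (20, Vega, 11, Lyra), (20, Vega, 16, Nova), (20, Vega, 2, Echo), (20, Vega, 20, Nova), (21, Vega, 11, Lyra), (21, Vega, 16, Nova), (21, Vega, 2, Echo), (21, Vega, 20, Nova), (31, Vega, 11, Lyra), (31, Vega, 16, Nova), (31, Vega, 2, Echo), (31, Vega, 20, Nova)}.
Joining (Cast ⋈ Movie) and Actor on role yields {(14, Vega, 11, Lyra, 1, 2023), (14, Vega, 11, Lyra, 22, 2006), (14, Vega, 11, Lyra, 6, 2018), (14, Vega, 16, Nova, 1, 2023), (14, Vega, 16, Nova, 22, 2006), (14, Vega, 16, Nova, 6, 2018), (14, Vega, 2, Echo, 1, 2023), (14, Vega, 2, Echo, 22, 2006), (14, Vega, 2, Echo, 6, 2018), (14, Vega, 20, Nova, 1, 2023), (14, Vega, 20, Nova, 22, 2006), (14, Vega, 20, Nova, 6, 2018), (20, Vega, 11, Lyra, 1, 2023), (20, Vega, 11, Lyra, 22, 2006), (20, Vega, 11, Lyra, 6, 2018), (20, Vega, 16, Nova, 1, 2023), (20, Vega, 16, Nova, 22, 2006), (20, Vega, 16, Nova, 6, 2018), (20, Vega, 2, Echo, 1, 2023), (20, Vega, 2, Echo, 22, 2006), (20, Vega, 2, Echo, 6, 2018), (20, Vega, 20, Nova, 1, 2023), (20, Vega, 20, Nova, 22, 2006), (20, Vega, 20, Nova, 6, 2018), (21, Vega, 11, Lyra, 1, 2023), (21, Vega, 11, Lyra, 22, 2006), (21, Vega, 11, Lyra, 6, 2018), (21, Vega, 16, Nova, 1, 2023), (21, Vega, 16, Nova, 22, 2006), (21, Vega, 16, Nova, 6, 2018), (21, Vega, 2, Echo, 1, 2023), (21, Vega, 2, Echo, 22, 2006), (21, Vega, 2, Echo, 6, 2018), (21, Vega, 20, Nova, 1, 2023), (21, Vega, 20, Nova, 22, 2006), (21, Vega, 20, Nova, 6, 2018), (31, Vega, 11, Lyra, 1, 2023), (31, Vega, 11, Lyra, 22, 2006), (31, Vega, 11, Lyra, 6, 2018), (31, Vega, 16, Nova, 1, 2023), (31, Vega, 16, Nova, 22, 2006), (31, Vega, 16, Nova, 6, 2018), (31, Vega, 2, Echo, 1, 2023), (31, Vega, 2, Echo, 22, 2006), (31, Vega, 2, Echo, 6, 2018), (31, Vega, 20, Nova, 1, 2023), (31, Vega, 20, Nova, 22, 2006), (31, Vega, 20, Nova, 6, 2018)}.
Apply σ_{mid ≤ 20 and aid ≥ 31}; surviving tuples: {(31, Vega, 11, Lyra, 1, 2023), (31, Vega, 11, Lyra, 22, 2006), (31, Vega, 11, Lyra, 6, 2018), (31, Vega, 16, Nova, 1, 2023), (31, Vega, 16, Nova, 22, 2006), (31, Vega, 16, Nova, 6, 2018), (31, Vega, 2, Echo, 1, 2023), (31, Vega, 2, Echo, 22, 2006), (31, Vega, 2, Echo, 6, 2018), (31, Vega, 20, Nova, 1, 2023), (31, Vega, 20, Nova, 22, 2006), (31, Vega, 20, Nova, 6, 2018)}
Apply σ_{title ≠ Lyra}; surviving tuples: {(31, Vega, 16, Nova, 1, 2023), (31, Vega, 16, Nova, 22, 2006), (31, Vega, 16, Nova, 6, 2018), (31, Vega, 2, Echo, 1, 2023), (31, Vega, 2, Echo, 22, 2006), (31, Vega, 2, Echo, 6, 2018), (31, Vega, 20, Nova, 1, 2023), (31, Vega, 20, Nova, 22, 2006), (31, Vega, 20, Nova, 6, 2018)}
π[mid, role, sid]: project onto (mid, role, sid) → {(16, Vega, 1), (16, Vega, 22), (16, Vega, 6), (2, Vega, 1), (2, Vega, 22), (2, Vega, 6), (20, Vega, 1), (20, Vega, 22), (20, Vega, 6)}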